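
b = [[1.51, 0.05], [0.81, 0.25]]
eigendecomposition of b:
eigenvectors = [[0.85, -0.04], [0.53, 1.00]]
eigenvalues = [1.54, 0.22]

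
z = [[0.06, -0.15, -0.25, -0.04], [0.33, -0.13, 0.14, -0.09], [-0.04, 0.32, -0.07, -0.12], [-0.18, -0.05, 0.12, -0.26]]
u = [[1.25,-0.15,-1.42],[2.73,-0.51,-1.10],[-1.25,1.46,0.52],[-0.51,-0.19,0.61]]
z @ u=[[-0.0, -0.29, -0.07], [-0.07, 0.24, -0.31], [0.97, -0.24, -0.40], [-0.38, 0.28, 0.21]]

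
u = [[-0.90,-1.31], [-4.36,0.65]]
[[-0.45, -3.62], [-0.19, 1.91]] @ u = [[16.19, -1.76],[-8.16, 1.49]]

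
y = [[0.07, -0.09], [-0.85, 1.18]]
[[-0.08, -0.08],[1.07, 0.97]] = y@[[0.11, -0.99],[0.99, 0.11]]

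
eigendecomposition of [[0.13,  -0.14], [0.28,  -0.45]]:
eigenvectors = [[0.87, 0.27], [0.49, 0.96]]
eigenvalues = [0.05, -0.37]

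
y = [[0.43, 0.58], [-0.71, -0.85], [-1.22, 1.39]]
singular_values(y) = [1.88, 1.28]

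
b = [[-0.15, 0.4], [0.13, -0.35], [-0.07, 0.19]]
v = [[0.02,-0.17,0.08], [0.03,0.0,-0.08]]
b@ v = [[0.01,  0.03,  -0.04], [-0.01,  -0.02,  0.04], [0.00,  0.01,  -0.02]]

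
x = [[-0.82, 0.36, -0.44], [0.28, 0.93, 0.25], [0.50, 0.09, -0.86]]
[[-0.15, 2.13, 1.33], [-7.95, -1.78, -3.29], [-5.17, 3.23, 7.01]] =x @ [[-4.61, -0.62, 1.52], [-7.84, -0.6, -1.98], [2.51, -4.18, -7.48]]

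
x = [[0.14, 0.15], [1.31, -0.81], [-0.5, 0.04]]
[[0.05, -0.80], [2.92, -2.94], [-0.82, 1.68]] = x@ [[1.55, -3.52], [-1.10, -2.06]]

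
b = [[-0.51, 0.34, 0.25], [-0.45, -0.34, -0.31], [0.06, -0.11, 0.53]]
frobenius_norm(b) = 1.07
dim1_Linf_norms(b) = [0.51, 0.45, 0.53]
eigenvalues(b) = [(-0.45+0.38j), (-0.45-0.38j), (0.58+0j)]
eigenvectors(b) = [[(0.14-0.66j), (0.14+0.66j), 0.10+0.00j],  [(0.73+0j), (0.73-0j), -0.36+0.00j],  [0.05+0.06j, 0.05-0.06j, (0.93+0j)]]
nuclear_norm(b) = 1.81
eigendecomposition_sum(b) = [[(-0.26+0.15j), 0.17+0.21j, 0.10+0.06j],[(-0.22-0.24j), -0.18+0.23j, -0.05+0.12j],[0.00-0.03j, -0.03+0.00j, -0.01+0.00j]] + [[(-0.26-0.15j),0.17-0.21j,(0.1-0.06j)], [(-0.22+0.24j),-0.18-0.23j,-0.05-0.12j], [0.03j,(-0.03-0j),-0.01-0.00j]] + [[0.01+0.00j, (-0.01+0j), 0.06-0.00j],[-0.02-0.00j, 0.02-0.00j, (-0.22+0j)],[(0.05+0j), -0.05+0.00j, 0.56-0.00j]]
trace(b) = -0.32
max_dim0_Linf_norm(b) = 0.53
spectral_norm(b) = 0.72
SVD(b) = [[0.1, 0.96, -0.27], [-0.81, 0.23, 0.54], [0.58, 0.16, 0.8]] @ diag([0.721669997842176, 0.6766584485547422, 0.4127054133567459]) @ [[0.48, 0.34, 0.81], [-0.86, 0.34, 0.37], [-0.15, -0.88, 0.45]]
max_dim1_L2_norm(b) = 0.66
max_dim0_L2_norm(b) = 0.68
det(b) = 0.20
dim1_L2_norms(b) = [0.66, 0.64, 0.54]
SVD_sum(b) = [[0.03, 0.02, 0.06], [-0.28, -0.20, -0.47], [0.20, 0.14, 0.34]] + [[-0.56, 0.22, 0.24], [-0.14, 0.05, 0.06], [-0.09, 0.04, 0.04]] + [[0.02, 0.1, -0.05], [-0.03, -0.2, 0.1], [-0.05, -0.29, 0.15]]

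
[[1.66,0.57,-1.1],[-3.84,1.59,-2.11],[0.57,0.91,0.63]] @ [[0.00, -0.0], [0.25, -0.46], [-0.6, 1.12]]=[[0.8, -1.49], [1.66, -3.09], [-0.15, 0.29]]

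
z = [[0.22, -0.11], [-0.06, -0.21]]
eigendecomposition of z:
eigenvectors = [[0.99, 0.24], [-0.13, 0.97]]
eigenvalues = [0.23, -0.22]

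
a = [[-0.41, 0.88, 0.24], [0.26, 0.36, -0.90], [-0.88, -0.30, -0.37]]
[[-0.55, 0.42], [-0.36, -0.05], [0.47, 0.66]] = a @[[-0.28, -0.76], [-0.76, 0.15], [0.01, -0.1]]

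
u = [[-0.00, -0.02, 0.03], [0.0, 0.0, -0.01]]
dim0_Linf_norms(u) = [0.0, 0.02, 0.03]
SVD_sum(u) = [[-0.0, -0.02, 0.03],[0.0, 0.0, -0.01]] + [[0.00, -0.0, -0.0], [0.0, -0.0, -0.00]]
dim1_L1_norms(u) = [0.05, 0.01]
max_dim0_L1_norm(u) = 0.04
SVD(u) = [[-0.97, 0.23], [0.23, 0.97]] @ diag([0.03702459173643832, 0.005401815134754529]) @ [[0.00, 0.53, -0.85],[0.0, -0.85, -0.53]]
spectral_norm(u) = 0.04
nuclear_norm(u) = 0.04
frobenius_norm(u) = 0.04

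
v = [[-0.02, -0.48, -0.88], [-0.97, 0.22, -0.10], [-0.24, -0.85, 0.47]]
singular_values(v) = [1.0, 1.0, 1.0]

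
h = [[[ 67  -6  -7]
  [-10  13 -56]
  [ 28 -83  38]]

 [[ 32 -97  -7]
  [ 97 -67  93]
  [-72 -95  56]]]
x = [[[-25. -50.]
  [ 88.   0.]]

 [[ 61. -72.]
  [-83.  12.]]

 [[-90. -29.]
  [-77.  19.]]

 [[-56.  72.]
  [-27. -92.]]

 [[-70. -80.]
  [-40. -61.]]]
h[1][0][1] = -97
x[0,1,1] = 0.0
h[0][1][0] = -10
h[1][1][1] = -67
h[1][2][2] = 56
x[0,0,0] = -25.0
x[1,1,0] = -83.0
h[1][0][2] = -7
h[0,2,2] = 38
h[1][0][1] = -97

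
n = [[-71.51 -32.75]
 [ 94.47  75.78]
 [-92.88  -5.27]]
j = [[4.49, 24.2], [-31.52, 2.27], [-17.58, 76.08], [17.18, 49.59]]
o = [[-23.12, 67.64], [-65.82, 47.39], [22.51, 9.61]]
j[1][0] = -31.52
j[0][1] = 24.2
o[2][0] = 22.51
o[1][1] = 47.39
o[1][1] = 47.39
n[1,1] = 75.78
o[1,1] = 47.39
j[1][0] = -31.52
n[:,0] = [-71.51, 94.47, -92.88]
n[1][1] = 75.78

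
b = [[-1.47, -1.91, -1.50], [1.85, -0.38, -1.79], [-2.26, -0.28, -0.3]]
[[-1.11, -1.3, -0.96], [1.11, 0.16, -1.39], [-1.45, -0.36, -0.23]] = b @ [[0.63, 0.09, 0.01], [0.09, 0.73, -0.15], [0.01, -0.15, 0.82]]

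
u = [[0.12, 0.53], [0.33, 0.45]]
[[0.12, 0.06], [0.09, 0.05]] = u @[[-0.03, -0.01], [0.23, 0.12]]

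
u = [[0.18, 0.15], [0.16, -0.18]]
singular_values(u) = [0.24, 0.23]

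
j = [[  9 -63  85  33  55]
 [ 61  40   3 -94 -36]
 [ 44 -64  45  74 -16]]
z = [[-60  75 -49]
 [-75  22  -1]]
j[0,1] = -63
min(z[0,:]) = -60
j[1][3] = -94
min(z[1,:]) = -75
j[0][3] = 33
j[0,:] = [9, -63, 85, 33, 55]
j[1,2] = 3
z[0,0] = -60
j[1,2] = 3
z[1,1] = 22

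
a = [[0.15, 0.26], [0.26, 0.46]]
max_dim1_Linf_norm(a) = 0.46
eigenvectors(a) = [[-0.87, -0.49], [0.49, -0.87]]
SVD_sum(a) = [[0.15, 0.26], [0.26, 0.46]] + [[0.0, -0.00], [-0.0, 0.0]]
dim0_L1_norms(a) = [0.41, 0.72]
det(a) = 0.00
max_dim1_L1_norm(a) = 0.72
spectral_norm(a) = 0.61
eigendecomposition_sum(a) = [[0.0, -0.0], [-0.00, 0.0]] + [[0.15, 0.26], [0.26, 0.46]]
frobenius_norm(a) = 0.61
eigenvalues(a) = [0.0, 0.61]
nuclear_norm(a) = 0.61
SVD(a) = [[-0.49, -0.87], [-0.87, 0.49]] @ diag([0.6076962173533063, 0.0023037826466937522]) @ [[-0.49, -0.87],[-0.87, 0.49]]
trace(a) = 0.61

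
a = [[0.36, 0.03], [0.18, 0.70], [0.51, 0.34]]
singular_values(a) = [0.92, 0.44]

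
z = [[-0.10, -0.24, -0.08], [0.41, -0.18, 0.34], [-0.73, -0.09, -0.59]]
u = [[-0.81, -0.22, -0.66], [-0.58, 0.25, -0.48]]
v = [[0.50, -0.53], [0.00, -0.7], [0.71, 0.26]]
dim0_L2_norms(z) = [0.84, 0.31, 0.69]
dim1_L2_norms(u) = [1.07, 0.79]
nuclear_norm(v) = 1.78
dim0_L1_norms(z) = [1.24, 0.51, 1.01]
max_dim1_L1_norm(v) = 1.03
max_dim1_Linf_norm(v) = 0.71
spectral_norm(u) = 1.29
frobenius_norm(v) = 1.26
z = v @ u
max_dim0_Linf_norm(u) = 0.81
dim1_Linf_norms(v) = [0.53, 0.7, 0.71]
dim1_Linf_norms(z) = [0.24, 0.41, 0.73]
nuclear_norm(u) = 1.62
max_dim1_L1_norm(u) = 1.69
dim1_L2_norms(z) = [0.27, 0.56, 0.94]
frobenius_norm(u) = 1.33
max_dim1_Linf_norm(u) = 0.81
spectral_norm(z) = 1.09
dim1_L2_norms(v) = [0.73, 0.7, 0.76]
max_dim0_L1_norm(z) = 1.24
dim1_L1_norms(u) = [1.69, 1.31]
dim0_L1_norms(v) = [1.21, 1.49]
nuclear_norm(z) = 1.40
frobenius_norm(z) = 1.13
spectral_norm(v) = 0.94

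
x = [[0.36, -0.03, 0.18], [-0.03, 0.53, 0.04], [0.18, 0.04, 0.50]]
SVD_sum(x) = [[0.18,  0.06,  0.28], [0.06,  0.02,  0.09], [0.28,  0.09,  0.43]] + [[0.03, -0.12, 0.01], [-0.12, 0.51, -0.03], [0.01, -0.03, 0.0]] + [[0.15, 0.03, -0.10], [0.03, 0.01, -0.02], [-0.1, -0.02, 0.07]]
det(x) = 0.08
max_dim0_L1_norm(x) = 0.72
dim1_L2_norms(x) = [0.4, 0.53, 0.53]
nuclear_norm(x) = 1.39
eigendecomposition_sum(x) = [[0.15, 0.03, -0.10], [0.03, 0.01, -0.02], [-0.10, -0.02, 0.07]] + [[0.18,0.06,0.28],[0.06,0.02,0.09],[0.28,0.09,0.43]] + [[0.03, -0.12, 0.01],[-0.12, 0.51, -0.03],[0.01, -0.03, 0.0]]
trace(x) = 1.39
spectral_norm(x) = 0.63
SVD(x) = [[0.54, -0.23, -0.81], [0.18, 0.97, -0.16], [0.82, -0.06, 0.56]] @ diag([0.6259962478793255, 0.5346089385013849, 0.22939481361928982]) @ [[0.54, 0.18, 0.82], [-0.23, 0.97, -0.06], [-0.81, -0.16, 0.56]]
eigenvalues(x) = [0.23, 0.63, 0.53]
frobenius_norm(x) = 0.85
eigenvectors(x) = [[0.81,0.54,-0.23], [0.16,0.18,0.97], [-0.56,0.82,-0.06]]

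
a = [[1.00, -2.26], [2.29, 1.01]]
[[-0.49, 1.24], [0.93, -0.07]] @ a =[[2.35, 2.36], [0.77, -2.17]]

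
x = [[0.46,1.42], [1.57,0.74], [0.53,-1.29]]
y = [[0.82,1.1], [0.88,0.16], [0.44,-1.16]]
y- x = [[0.36, -0.32], [-0.69, -0.58], [-0.09, 0.13]]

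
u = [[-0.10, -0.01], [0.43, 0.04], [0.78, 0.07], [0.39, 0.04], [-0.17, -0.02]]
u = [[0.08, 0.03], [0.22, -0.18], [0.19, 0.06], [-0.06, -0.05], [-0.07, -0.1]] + [[-0.18, -0.04],[0.21, 0.22],[0.59, 0.01],[0.45, 0.09],[-0.10, 0.08]]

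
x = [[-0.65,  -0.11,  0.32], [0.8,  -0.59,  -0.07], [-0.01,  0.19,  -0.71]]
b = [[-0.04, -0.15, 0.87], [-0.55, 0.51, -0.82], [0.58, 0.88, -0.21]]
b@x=[[-0.1, 0.26, -0.62], [0.77, -0.4, 0.37], [0.33, -0.62, 0.27]]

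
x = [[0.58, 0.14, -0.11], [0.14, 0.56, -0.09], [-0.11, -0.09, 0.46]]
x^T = [[0.58, 0.14, -0.11], [0.14, 0.56, -0.09], [-0.11, -0.09, 0.46]]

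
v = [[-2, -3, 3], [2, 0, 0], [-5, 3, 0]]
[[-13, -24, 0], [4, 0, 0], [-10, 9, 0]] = v @ [[2, 0, 0], [0, 3, 0], [-3, -5, 0]]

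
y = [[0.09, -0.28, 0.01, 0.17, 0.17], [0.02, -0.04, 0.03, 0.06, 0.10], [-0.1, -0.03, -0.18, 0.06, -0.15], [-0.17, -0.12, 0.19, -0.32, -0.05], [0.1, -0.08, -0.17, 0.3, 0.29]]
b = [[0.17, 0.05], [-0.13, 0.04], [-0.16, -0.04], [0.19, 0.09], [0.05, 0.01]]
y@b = [[0.09,0.01], [0.02,0.00], [0.02,0.0], [-0.11,-0.05], [0.13,0.04]]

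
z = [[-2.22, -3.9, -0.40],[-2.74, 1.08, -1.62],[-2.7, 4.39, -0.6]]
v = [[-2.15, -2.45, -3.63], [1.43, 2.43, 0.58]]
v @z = [[21.29,-10.20,7.01], [-11.40,-0.41,-4.86]]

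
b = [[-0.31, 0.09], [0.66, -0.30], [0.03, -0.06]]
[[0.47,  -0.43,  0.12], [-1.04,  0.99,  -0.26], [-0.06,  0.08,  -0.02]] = b @ [[-1.41, 1.18, -0.36],[0.35, -0.72, 0.07]]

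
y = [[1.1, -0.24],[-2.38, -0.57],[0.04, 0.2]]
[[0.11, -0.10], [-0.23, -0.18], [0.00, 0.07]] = y@[[0.1, -0.01], [-0.01, 0.36]]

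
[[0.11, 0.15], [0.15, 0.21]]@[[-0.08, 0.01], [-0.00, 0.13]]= [[-0.01, 0.02], [-0.01, 0.03]]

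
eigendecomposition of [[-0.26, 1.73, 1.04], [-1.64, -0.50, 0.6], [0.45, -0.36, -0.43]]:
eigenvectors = [[(0.02+0.65j), 0.02-0.65j, (0.42+0j)], [-0.72+0.00j, (-0.72-0j), -0.42+0.00j], [(0.16-0.18j), 0.16+0.18j, 0.80+0.00j]]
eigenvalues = [(-0.59+1.64j), (-0.59-1.64j), (-0.01+0j)]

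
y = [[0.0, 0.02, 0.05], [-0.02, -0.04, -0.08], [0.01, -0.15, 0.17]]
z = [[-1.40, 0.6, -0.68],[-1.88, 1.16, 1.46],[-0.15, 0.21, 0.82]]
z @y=[[-0.02,0.05,-0.23], [-0.01,-0.30,0.06], [0.0,-0.13,0.12]]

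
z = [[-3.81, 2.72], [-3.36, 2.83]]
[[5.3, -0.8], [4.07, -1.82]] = z @ [[-2.39, -1.64], [-1.4, -2.59]]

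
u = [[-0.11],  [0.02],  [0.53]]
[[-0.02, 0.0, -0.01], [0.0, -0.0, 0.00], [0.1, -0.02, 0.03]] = u @ [[0.19, -0.04, 0.06]]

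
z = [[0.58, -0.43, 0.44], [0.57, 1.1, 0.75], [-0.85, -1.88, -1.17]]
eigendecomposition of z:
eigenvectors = [[(-0.19-0.54j), (-0.19+0.54j), (-0.67+0j)], [-0.44-0.05j, (-0.44+0.05j), -0.15+0.00j], [(0.69+0j), (0.69-0j), (0.73+0j)]]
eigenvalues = [(0.26+0.8j), (0.26-0.8j), (-0+0j)]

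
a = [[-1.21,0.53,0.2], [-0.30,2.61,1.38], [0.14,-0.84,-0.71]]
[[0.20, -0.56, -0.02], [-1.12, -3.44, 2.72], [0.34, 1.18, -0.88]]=a @ [[-0.37,-0.1,0.49],  [-0.47,-1.18,1.04],  [-0.0,-0.28,0.11]]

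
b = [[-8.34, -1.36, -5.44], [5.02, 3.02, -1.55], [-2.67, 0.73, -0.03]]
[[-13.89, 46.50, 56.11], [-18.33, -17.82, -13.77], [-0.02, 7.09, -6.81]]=b @ [[-0.75, -3.21, 0.16], [-2.59, -2.15, -9.08], [4.35, -3.09, -8.29]]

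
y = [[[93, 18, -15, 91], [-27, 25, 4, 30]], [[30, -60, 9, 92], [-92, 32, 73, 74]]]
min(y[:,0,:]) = -60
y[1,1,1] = 32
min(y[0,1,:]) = -27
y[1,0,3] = 92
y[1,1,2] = 73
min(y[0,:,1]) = 18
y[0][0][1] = 18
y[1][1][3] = 74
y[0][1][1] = 25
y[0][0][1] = 18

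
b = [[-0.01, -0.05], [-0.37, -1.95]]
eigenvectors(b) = [[0.98, 0.03], [-0.19, 1.00]]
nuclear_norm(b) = 1.99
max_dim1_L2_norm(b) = 1.98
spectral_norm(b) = 1.99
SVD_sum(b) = [[-0.01,-0.05], [-0.37,-1.95]] + [[-0.0, 0.0], [0.0, -0.0]]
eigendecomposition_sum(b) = [[-0.0,0.0], [0.00,-0.0]] + [[-0.01, -0.05], [-0.37, -1.95]]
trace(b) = -1.96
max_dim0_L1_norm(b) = 2.0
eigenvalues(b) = [-0.0, -1.96]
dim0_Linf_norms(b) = [0.37, 1.95]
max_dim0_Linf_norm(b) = 1.95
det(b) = 0.00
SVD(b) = [[-0.03,-1.0], [-1.0,0.03]] @ diag([1.9854469890484725, 0.000503664920552482]) @ [[0.19, 0.98],[0.98, -0.19]]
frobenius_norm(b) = 1.99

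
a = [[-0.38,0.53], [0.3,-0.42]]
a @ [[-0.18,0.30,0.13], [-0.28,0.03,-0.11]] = [[-0.08, -0.1, -0.11], [0.06, 0.08, 0.09]]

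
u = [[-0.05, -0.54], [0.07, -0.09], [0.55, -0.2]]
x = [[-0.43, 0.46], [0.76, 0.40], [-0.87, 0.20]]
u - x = [[0.38, -1.0], [-0.69, -0.49], [1.42, -0.40]]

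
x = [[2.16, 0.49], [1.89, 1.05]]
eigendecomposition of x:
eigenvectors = [[0.66, -0.28],  [0.75, 0.96]]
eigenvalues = [2.72, 0.49]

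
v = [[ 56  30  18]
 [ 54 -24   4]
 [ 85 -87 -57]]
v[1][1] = -24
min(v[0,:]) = 18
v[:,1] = [30, -24, -87]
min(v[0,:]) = 18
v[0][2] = 18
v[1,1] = -24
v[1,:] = [54, -24, 4]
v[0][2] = 18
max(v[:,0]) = 85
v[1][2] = 4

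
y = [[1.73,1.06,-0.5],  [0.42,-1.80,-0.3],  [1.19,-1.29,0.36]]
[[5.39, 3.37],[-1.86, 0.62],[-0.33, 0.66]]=y @ [[1.81, 1.32], [1.63, 0.24], [-1.06, -1.66]]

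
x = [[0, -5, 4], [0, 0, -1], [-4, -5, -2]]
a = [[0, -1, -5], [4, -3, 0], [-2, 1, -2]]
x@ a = [[-28, 19, -8], [2, -1, 2], [-16, 17, 24]]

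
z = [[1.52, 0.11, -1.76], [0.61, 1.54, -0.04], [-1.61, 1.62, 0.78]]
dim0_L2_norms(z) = [2.3, 2.24, 1.93]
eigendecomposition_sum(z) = [[(-0.29-0j), 0.24-0.00j, (-0.33+0j)], [(0.07+0j), (-0.06+0j), (0.08-0j)], [-0.38-0.00j, 0.31-0.00j, (-0.42+0j)]] + [[(0.91-1.07j), -0.07+2.71j, -0.72+1.34j], [0.27-0.99j, (0.8+1.82j), -0.06+1.11j], [(-0.62+0.22j), (0.65-1.08j), (0.6-0.38j)]] + [[(0.91+1.07j), -0.07-2.71j, -0.72-1.34j], [(0.27+0.99j), 0.80-1.82j, -0.06-1.11j], [(-0.62-0.22j), 0.65+1.08j, 0.60+0.38j]]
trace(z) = 3.84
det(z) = -4.22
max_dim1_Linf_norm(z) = 1.76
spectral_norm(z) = 3.05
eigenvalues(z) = [(-0.77+0j), (2.31+0.37j), (2.31-0.37j)]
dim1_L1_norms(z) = [3.39, 2.19, 4.01]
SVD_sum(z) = [[1.48, -0.80, -1.2], [-0.1, 0.05, 0.08], [-1.6, 0.87, 1.29]] + [[0.28, 0.93, -0.28], [0.44, 1.47, -0.45], [0.23, 0.77, -0.23]] + [[-0.24, -0.02, -0.28], [0.27, 0.02, 0.33], [-0.24, -0.02, -0.28]]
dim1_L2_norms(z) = [2.33, 1.66, 2.41]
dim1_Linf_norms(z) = [1.76, 1.54, 1.62]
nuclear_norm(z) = 5.78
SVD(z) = [[-0.68, -0.49, 0.55], [0.05, -0.77, -0.63], [0.73, -0.40, 0.55]] @ diag([3.0466921433903495, 2.0631023281014125, 0.6719938743664647]) @ [[-0.72, 0.39, 0.58], [-0.27, -0.92, 0.28], [-0.64, -0.04, -0.77]]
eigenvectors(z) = [[-0.61+0.00j, (0.75+0j), (0.75-0j)], [0.15+0.00j, 0.50-0.24j, 0.50+0.24j], [(-0.78+0j), (-0.31-0.17j), (-0.31+0.17j)]]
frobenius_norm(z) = 3.74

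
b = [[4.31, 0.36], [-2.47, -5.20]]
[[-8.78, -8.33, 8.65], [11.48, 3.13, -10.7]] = b @ [[-1.93, -1.96, 1.91],[-1.29, 0.33, 1.15]]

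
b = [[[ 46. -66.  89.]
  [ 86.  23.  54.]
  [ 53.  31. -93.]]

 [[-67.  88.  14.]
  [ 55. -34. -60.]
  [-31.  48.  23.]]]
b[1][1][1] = -34.0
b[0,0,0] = 46.0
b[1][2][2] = 23.0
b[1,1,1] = -34.0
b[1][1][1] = -34.0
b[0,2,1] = 31.0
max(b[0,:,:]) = 89.0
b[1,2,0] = -31.0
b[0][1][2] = 54.0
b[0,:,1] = [-66.0, 23.0, 31.0]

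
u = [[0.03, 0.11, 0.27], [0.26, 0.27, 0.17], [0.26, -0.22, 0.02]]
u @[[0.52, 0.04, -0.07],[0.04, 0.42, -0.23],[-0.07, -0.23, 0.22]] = [[0.0,-0.01,0.03], [0.13,0.08,-0.04], [0.12,-0.09,0.04]]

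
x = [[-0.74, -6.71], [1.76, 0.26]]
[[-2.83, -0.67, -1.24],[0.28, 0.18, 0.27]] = x @ [[0.1, 0.09, 0.13], [0.41, 0.09, 0.17]]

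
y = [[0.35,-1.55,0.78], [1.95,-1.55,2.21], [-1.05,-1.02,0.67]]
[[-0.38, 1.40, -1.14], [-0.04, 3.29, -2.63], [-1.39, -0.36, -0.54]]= y @ [[0.81, 1.02, -0.26], [0.09, -0.58, 0.3], [-0.67, 0.18, -0.75]]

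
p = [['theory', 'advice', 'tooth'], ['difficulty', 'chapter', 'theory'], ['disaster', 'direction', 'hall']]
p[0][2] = 'tooth'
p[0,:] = ['theory', 'advice', 'tooth']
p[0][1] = 'advice'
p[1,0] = 'difficulty'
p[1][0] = 'difficulty'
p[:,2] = ['tooth', 'theory', 'hall']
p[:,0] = ['theory', 'difficulty', 'disaster']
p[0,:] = ['theory', 'advice', 'tooth']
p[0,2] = 'tooth'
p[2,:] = ['disaster', 'direction', 'hall']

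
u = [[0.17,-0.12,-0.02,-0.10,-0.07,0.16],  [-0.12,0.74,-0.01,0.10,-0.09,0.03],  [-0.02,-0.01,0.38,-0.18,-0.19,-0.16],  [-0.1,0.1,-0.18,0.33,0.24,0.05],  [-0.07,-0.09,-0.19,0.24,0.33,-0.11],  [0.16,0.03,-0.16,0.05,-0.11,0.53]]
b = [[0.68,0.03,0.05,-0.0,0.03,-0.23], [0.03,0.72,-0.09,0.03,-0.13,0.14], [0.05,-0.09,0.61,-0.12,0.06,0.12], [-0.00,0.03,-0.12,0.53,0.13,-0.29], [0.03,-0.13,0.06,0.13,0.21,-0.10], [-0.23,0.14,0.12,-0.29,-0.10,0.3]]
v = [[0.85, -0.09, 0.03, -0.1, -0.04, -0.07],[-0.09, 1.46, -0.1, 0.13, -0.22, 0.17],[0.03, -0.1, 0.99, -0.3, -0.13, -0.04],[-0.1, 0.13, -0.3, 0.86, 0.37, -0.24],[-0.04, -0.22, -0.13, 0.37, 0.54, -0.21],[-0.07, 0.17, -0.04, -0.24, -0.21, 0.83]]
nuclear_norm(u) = 2.48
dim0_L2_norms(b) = [0.72, 0.75, 0.64, 0.63, 0.3, 0.52]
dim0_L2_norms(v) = [0.86, 1.5, 1.05, 1.03, 0.73, 0.91]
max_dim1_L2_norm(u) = 0.76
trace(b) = 3.05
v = b + u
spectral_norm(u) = 0.81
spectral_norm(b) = 0.93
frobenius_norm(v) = 2.55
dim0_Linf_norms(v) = [0.85, 1.46, 0.99, 0.86, 0.54, 0.83]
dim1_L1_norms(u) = [0.64, 1.09, 0.94, 1.0, 1.03, 1.04]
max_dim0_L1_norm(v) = 2.17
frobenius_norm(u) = 1.30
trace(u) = 2.48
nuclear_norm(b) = 3.05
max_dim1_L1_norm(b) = 1.18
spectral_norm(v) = 1.60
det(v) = 0.21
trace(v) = 5.53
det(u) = 0.00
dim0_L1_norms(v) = [1.18, 2.17, 1.59, 2.0, 1.51, 1.56]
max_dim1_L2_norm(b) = 0.75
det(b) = 0.00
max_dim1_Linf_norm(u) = 0.74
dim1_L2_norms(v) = [0.86, 1.5, 1.05, 1.03, 0.73, 0.91]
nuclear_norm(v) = 5.53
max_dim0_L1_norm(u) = 1.09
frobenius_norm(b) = 1.50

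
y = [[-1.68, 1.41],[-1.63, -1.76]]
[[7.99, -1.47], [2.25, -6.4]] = y@ [[-3.28, 2.21], [1.76, 1.59]]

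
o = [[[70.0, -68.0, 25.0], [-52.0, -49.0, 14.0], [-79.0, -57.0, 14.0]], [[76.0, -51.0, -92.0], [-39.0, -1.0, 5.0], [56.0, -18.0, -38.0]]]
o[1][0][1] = -51.0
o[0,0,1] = -68.0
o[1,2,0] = 56.0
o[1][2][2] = -38.0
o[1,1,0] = -39.0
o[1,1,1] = -1.0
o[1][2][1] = -18.0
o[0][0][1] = -68.0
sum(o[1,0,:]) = -67.0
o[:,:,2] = [[25.0, 14.0, 14.0], [-92.0, 5.0, -38.0]]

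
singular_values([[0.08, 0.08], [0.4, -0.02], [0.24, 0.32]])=[0.51, 0.27]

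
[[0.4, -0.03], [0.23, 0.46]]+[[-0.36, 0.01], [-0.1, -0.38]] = [[0.04, -0.02], [0.13, 0.08]]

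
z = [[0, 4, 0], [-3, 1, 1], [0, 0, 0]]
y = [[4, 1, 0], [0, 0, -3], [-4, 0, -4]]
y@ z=[[-3, 17, 1], [0, 0, 0], [0, -16, 0]]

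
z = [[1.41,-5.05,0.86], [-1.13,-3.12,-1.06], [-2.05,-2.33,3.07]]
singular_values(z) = [6.55, 3.44, 2.16]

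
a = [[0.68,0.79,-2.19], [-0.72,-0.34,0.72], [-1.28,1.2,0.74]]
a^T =[[0.68, -0.72, -1.28], [0.79, -0.34, 1.2], [-2.19, 0.72, 0.74]]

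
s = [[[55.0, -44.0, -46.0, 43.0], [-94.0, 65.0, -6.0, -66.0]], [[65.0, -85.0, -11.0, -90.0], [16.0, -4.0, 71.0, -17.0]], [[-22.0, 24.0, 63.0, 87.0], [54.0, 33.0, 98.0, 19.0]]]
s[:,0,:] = [[55.0, -44.0, -46.0, 43.0], [65.0, -85.0, -11.0, -90.0], [-22.0, 24.0, 63.0, 87.0]]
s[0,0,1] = -44.0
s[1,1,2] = 71.0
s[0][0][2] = -46.0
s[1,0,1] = -85.0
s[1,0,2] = -11.0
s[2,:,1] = [24.0, 33.0]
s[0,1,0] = -94.0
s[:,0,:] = [[55.0, -44.0, -46.0, 43.0], [65.0, -85.0, -11.0, -90.0], [-22.0, 24.0, 63.0, 87.0]]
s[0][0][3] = 43.0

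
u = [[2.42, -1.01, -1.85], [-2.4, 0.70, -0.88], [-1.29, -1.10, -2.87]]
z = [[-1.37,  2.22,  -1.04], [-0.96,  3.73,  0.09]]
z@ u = [[-7.30, 4.08, 3.57],  [-11.39, 3.48, -1.76]]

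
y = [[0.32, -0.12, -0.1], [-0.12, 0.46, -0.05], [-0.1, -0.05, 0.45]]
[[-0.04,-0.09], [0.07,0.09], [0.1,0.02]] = y@[[0.04, -0.23], [0.19, 0.13], [0.26, 0.01]]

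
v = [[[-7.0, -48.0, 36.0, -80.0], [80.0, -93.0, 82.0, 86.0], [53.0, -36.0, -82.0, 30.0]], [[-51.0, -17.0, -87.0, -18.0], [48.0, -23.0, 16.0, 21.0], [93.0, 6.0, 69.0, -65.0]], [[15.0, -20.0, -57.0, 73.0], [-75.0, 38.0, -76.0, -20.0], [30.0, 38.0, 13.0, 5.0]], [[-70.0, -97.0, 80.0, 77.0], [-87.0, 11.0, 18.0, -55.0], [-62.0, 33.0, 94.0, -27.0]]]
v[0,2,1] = -36.0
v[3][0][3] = 77.0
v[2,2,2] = 13.0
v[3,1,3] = -55.0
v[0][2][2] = -82.0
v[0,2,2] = -82.0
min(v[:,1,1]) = -93.0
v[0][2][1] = -36.0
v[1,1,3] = 21.0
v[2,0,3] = 73.0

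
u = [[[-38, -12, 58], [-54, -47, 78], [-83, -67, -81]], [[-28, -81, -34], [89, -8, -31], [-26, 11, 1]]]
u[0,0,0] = -38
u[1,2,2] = 1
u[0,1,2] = 78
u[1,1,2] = -31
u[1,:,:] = [[-28, -81, -34], [89, -8, -31], [-26, 11, 1]]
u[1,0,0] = -28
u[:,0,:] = [[-38, -12, 58], [-28, -81, -34]]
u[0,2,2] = -81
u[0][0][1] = -12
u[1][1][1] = -8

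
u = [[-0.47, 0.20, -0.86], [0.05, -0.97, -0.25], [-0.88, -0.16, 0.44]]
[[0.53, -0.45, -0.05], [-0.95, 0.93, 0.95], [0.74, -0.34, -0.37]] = u @ [[-0.95, 0.56, 0.4], [0.9, -0.93, -0.87], [0.11, -0.00, -0.36]]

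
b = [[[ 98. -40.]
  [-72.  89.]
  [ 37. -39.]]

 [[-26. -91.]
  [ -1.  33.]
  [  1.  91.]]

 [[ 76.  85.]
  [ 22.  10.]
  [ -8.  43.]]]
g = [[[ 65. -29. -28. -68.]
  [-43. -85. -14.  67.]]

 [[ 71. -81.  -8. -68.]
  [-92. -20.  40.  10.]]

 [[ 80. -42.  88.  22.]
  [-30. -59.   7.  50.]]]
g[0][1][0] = -43.0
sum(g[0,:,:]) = -135.0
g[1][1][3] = 10.0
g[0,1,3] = 67.0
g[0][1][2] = -14.0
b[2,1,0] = 22.0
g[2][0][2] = 88.0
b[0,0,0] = 98.0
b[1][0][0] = -26.0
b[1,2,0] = 1.0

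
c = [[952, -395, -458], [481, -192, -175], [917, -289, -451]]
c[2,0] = 917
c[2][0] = 917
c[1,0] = 481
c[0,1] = -395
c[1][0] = 481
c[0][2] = -458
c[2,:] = [917, -289, -451]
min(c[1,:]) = -192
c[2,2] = -451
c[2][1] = -289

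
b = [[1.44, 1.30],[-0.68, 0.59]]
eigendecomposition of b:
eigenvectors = [[(0.81+0j), 0.81-0.00j], [-0.26+0.52j, (-0.26-0.52j)]]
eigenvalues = [(1.01+0.84j), (1.01-0.84j)]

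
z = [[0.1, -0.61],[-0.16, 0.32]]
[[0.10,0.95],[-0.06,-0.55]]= z @ [[0.05, 0.49], [-0.15, -1.47]]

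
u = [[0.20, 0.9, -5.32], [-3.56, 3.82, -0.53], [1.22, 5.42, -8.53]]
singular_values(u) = [11.55, 4.92, 1.65]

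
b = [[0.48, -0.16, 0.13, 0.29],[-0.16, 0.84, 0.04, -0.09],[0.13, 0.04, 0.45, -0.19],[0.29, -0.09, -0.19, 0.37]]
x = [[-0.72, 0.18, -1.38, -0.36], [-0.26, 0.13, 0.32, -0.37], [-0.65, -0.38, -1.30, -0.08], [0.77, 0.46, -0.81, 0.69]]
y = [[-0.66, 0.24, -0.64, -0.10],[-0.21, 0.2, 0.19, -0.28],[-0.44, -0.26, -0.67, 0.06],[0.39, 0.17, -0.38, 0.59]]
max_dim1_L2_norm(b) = 0.86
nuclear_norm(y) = 2.57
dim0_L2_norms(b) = [0.6, 0.86, 0.51, 0.51]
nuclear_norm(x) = 4.15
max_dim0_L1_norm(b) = 1.13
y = x @ b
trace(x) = -1.20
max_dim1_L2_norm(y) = 0.96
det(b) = 0.00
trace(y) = -0.54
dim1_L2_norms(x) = [1.61, 0.57, 1.5, 1.39]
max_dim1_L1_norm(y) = 1.64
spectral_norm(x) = 2.19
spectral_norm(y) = 1.21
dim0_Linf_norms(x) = [0.77, 0.46, 1.38, 0.69]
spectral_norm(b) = 0.97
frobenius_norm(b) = 1.27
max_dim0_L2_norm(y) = 1.02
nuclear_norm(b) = 2.14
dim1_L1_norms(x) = [2.64, 1.08, 2.41, 2.73]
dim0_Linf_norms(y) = [0.66, 0.26, 0.67, 0.59]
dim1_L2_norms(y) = [0.96, 0.45, 0.84, 0.82]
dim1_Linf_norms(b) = [0.48, 0.84, 0.45, 0.37]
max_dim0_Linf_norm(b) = 0.84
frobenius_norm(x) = 2.67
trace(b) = 2.14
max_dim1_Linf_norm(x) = 1.38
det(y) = -0.00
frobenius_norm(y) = 1.58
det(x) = 0.00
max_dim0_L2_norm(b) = 0.86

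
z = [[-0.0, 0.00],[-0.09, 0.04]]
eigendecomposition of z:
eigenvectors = [[0.0, 0.41], [1.0, 0.91]]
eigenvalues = [0.04, -0.0]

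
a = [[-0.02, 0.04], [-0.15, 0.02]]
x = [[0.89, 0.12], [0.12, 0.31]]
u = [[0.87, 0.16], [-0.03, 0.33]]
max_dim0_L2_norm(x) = 0.9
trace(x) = 1.20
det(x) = 0.26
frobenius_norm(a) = 0.16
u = a + x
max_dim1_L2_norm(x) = 0.9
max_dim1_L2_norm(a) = 0.15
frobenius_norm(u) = 0.94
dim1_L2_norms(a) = [0.04, 0.15]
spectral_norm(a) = 0.15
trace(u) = 1.20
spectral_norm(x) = 0.91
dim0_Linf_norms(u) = [0.87, 0.33]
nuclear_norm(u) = 1.21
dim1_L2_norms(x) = [0.9, 0.33]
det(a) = 0.01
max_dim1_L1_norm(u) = 1.03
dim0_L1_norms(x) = [1.01, 0.43]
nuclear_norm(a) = 0.19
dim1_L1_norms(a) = [0.06, 0.17]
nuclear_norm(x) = 1.20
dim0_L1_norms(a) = [0.17, 0.06]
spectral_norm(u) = 0.89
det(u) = 0.29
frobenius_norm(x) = 0.96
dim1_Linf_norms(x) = [0.89, 0.31]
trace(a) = 0.00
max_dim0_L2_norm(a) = 0.15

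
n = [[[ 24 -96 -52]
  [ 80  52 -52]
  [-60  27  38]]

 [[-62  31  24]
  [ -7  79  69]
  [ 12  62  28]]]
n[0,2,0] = -60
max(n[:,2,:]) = 62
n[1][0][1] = 31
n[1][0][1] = 31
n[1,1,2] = 69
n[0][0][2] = -52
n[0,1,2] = -52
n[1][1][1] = 79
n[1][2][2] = 28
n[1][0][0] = -62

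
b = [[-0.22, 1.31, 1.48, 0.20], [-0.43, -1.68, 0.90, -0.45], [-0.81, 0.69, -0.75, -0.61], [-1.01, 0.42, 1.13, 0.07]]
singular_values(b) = [2.42, 2.18, 1.35, 0.35]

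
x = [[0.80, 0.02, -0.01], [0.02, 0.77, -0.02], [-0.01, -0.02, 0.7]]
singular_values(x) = [0.81, 0.76, 0.69]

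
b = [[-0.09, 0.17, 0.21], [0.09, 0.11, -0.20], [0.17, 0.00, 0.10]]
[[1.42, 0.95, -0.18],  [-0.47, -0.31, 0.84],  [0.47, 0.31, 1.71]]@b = [[-0.07,0.35,0.09], [0.16,-0.11,0.05], [0.28,0.11,0.21]]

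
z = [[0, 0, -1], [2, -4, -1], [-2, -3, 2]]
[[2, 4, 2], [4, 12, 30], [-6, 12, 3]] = z @ [[1, -4, 4], [0, -4, -5], [-2, -4, -2]]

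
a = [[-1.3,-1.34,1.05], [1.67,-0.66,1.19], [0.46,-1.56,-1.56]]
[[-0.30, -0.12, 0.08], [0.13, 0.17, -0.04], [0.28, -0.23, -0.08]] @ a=[[0.23, 0.36, -0.58], [0.10, -0.22, 0.4], [-0.78, -0.1, 0.15]]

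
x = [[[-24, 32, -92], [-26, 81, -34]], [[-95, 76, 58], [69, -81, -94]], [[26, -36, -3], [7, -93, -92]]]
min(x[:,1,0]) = -26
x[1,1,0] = 69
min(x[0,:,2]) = -92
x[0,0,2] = -92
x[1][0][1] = 76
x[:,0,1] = [32, 76, -36]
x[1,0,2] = 58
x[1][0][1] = 76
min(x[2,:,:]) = -93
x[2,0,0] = 26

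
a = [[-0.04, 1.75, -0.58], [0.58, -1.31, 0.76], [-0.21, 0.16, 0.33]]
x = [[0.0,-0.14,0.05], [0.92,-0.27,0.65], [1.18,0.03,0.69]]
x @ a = [[-0.09, 0.19, -0.09], [-0.33, 2.07, -0.52], [-0.17, 2.14, -0.43]]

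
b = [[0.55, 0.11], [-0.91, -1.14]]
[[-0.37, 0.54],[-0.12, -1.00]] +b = [[0.18, 0.65],[-1.03, -2.14]]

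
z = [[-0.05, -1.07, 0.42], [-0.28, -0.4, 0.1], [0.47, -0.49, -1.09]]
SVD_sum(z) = [[0.07, -0.11, -0.17], [0.01, -0.02, -0.03], [0.44, -0.66, -0.99]] + [[-0.21,-0.96,0.55], [-0.08,-0.38,0.22], [0.04,0.17,-0.1]] + [[0.08, 0.00, 0.03],[-0.21, -0.01, -0.09],[-0.01, -0.0, -0.00]]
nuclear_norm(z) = 2.76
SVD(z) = [[-0.17, 0.92, 0.36],  [-0.03, 0.36, -0.93],  [-0.99, -0.16, -0.04]] @ diag([1.286527864403536, 1.2270058587130666, 0.24617610931422118]) @ [[-0.35, 0.52, 0.78], [-0.18, -0.85, 0.49], [0.92, 0.03, 0.39]]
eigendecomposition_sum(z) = [[0.29, -0.41, 0.05],[-0.08, 0.12, -0.02],[0.12, -0.16, 0.02]] + [[-0.25,0.08,0.68],  [-0.13,0.04,0.35],  [0.38,-0.11,-1.02]] + [[-0.09, -0.74, -0.31],[-0.07, -0.56, -0.24],[-0.03, -0.21, -0.09]]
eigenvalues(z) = [0.43, -1.23, -0.73]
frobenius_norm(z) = 1.79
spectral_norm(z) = 1.29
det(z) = 0.39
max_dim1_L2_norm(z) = 1.28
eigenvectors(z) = [[-0.90,0.53,0.78],  [0.26,0.27,0.59],  [-0.36,-0.8,0.22]]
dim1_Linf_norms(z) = [1.07, 0.4, 1.09]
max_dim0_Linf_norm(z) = 1.09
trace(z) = -1.54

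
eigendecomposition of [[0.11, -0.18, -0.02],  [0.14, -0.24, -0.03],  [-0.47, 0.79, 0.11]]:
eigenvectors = [[(0.28+0j), -0.04-0.17j, -0.04+0.17j], [(0.35+0j), -0.14-0.09j, -0.14+0.09j], [(-0.9+0j), (0.97+0j), 0.97-0.00j]]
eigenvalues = [(-0.05+0j), (0.02+0.01j), (0.02-0.01j)]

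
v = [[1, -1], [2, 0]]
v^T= [[1, 2], [-1, 0]]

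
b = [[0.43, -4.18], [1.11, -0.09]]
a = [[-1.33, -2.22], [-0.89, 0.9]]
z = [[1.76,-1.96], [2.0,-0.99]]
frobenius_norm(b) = 4.35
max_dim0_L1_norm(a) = 3.12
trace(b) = 0.34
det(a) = -3.17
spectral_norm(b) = 4.21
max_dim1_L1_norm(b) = 4.61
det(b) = 4.60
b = a + z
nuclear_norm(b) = 5.30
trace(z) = 0.77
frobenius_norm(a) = 2.88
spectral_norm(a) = 2.61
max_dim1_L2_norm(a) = 2.59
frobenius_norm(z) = 3.45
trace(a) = -0.43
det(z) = 2.18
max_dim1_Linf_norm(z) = 2.0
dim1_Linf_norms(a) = [2.22, 0.9]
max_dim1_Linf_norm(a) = 2.22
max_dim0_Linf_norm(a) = 2.22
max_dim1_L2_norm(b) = 4.2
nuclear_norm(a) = 3.83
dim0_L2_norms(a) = [1.6, 2.4]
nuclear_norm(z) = 4.03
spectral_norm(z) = 3.39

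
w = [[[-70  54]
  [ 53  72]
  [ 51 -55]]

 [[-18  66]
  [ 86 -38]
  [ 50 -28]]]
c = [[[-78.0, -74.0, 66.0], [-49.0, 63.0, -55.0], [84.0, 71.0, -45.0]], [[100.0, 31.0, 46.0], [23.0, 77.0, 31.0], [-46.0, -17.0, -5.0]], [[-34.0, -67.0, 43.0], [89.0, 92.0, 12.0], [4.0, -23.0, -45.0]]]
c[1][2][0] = -46.0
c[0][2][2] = -45.0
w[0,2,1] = -55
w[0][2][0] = 51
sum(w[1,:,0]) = 118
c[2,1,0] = 89.0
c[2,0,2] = 43.0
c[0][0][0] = -78.0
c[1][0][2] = 46.0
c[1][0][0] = 100.0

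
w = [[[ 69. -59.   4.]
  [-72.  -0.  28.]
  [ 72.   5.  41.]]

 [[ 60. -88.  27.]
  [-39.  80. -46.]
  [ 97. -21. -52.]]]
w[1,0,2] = 27.0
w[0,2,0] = 72.0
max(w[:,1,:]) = 80.0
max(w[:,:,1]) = 80.0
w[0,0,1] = -59.0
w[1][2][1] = -21.0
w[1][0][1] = -88.0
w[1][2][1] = -21.0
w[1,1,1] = 80.0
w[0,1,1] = -0.0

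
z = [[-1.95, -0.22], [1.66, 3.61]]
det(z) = -6.67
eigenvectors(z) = [[-0.96, 0.04], [0.29, -1.00]]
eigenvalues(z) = [-1.88, 3.54]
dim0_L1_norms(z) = [3.61, 3.83]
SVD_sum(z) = [[-0.63, -1.03], [2.06, 3.36]] + [[-1.32, 0.81], [-0.40, 0.25]]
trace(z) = 1.66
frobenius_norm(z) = 4.43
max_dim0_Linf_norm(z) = 3.61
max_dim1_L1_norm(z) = 5.27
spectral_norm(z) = 4.13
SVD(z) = [[-0.29,0.96], [0.96,0.29]] @ diag([4.125717841141098, 1.617730600344208]) @ [[0.52, 0.85], [-0.85, 0.52]]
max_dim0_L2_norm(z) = 3.62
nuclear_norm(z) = 5.74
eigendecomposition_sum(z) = [[-1.91, -0.08], [0.58, 0.02]] + [[-0.04, -0.14], [1.08, 3.59]]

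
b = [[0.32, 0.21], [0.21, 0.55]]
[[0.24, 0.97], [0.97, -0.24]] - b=[[-0.08, 0.76], [0.76, -0.79]]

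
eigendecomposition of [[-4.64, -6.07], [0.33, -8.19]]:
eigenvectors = [[0.99, 0.91], [0.12, 0.42]]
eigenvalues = [-5.34, -7.49]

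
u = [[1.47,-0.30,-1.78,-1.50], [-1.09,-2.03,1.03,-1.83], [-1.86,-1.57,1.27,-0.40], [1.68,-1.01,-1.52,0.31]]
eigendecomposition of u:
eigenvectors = [[(0.18+0.34j), 0.18-0.34j, (-0.68+0j), (0.38+0j)], [-0.44-0.01j, -0.44+0.01j, (-0.02+0j), 0.72+0.00j], [-0.32-0.25j, -0.32+0.25j, -0.74+0.00j, 0.50+0.00j], [(0.7+0j), (0.7-0j), 0j, 0.29+0.00j]]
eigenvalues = [(2.06+1.36j), (2.06-1.36j), (-0.47+0j), (-2.62+0j)]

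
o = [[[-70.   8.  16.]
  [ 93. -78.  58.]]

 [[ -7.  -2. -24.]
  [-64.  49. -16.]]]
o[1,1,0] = -64.0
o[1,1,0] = -64.0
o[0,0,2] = 16.0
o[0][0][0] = -70.0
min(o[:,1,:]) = -78.0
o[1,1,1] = 49.0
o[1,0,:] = [-7.0, -2.0, -24.0]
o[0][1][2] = 58.0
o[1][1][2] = -16.0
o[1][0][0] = -7.0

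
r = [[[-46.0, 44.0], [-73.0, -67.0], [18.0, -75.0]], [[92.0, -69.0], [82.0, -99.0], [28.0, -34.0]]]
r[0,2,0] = 18.0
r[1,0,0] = 92.0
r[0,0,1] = 44.0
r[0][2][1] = -75.0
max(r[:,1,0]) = 82.0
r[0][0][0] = -46.0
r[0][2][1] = -75.0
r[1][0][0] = 92.0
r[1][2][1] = -34.0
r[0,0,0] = -46.0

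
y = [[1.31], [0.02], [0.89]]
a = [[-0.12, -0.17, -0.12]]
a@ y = [[-0.27]]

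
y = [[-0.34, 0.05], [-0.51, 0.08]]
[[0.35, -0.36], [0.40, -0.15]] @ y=[[0.06, -0.01], [-0.06, 0.01]]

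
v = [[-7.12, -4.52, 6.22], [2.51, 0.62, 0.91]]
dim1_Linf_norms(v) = [7.12, 2.51]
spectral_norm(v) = 10.58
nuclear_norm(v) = 12.90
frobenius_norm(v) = 10.83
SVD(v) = [[-0.99, 0.14], [0.14, 0.99]] @ diag([10.581635851608926, 2.314040341900852]) @ [[0.7,0.43,-0.57], [0.64,-0.01,0.77]]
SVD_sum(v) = [[-7.33, -4.52, 5.97], [1.05, 0.65, -0.86]] + [[0.21,-0.00,0.25], [1.46,-0.03,1.77]]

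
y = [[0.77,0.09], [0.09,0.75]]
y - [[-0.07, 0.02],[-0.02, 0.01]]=[[0.84, 0.07], [0.11, 0.74]]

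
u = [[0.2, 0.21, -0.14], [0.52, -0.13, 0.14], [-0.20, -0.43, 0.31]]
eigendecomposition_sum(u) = [[0.30, 0.16, -0.09], [0.13, 0.07, -0.04], [-0.52, -0.27, 0.16]] + [[-0.1,0.05,-0.05], [0.37,-0.19,0.17], [0.3,-0.15,0.13]] + [[-0.0, 0.0, -0.00], [0.02, -0.00, 0.01], [0.03, -0.0, 0.01]]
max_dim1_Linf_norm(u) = 0.52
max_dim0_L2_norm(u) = 0.59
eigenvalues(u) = [0.53, -0.16, 0.01]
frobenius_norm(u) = 0.86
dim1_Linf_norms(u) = [0.21, 0.52, 0.43]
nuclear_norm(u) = 1.21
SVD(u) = [[-0.49, -0.00, 0.87],[-0.27, -0.95, -0.15],[0.83, -0.31, 0.47]] @ diag([0.6527706104195905, 0.552707440433717, 0.0022395226376097778]) @ [[-0.62, -0.65, 0.44],[-0.78, 0.46, -0.41],[-0.06, 0.60, 0.8]]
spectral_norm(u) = 0.65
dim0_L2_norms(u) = [0.59, 0.5, 0.37]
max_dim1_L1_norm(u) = 0.94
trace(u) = 0.38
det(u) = -0.00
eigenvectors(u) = [[-0.49, -0.21, -0.06], [-0.21, 0.76, 0.59], [0.85, 0.61, 0.81]]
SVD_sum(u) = [[0.2, 0.21, -0.14], [0.11, 0.11, -0.08], [-0.33, -0.35, 0.24]] + [[0.0,-0.00,0.00], [0.41,-0.24,0.22], [0.13,-0.08,0.07]] + [[-0.0,0.0,0.00], [0.0,-0.0,-0.00], [-0.00,0.00,0.0]]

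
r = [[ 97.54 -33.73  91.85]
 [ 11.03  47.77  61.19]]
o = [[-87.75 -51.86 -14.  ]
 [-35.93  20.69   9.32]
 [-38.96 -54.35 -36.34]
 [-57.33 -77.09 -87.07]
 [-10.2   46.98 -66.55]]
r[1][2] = 61.19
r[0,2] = 91.85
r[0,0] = 97.54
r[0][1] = -33.73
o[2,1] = -54.35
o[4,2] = -66.55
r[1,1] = 47.77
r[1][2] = 61.19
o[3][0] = -57.33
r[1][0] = 11.03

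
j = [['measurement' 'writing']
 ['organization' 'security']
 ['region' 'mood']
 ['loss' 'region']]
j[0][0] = 'measurement'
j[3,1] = 'region'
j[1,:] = ['organization', 'security']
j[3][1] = 'region'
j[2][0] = 'region'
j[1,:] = ['organization', 'security']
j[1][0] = 'organization'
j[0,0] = 'measurement'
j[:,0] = ['measurement', 'organization', 'region', 'loss']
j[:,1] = ['writing', 'security', 'mood', 'region']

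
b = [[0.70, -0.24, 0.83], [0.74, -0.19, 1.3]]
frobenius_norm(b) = 1.87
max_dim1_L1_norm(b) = 2.23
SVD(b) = [[-0.59, -0.81], [-0.81, 0.59]] @ diag([1.8648382280241773, 0.18049482901082348]) @ [[-0.54, 0.16, -0.83], [-0.70, 0.45, 0.55]]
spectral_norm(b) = 1.86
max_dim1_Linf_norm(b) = 1.3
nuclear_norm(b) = 2.05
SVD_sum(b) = [[0.6, -0.17, 0.91], [0.82, -0.24, 1.24]] + [[0.10, -0.07, -0.08], [-0.08, 0.05, 0.06]]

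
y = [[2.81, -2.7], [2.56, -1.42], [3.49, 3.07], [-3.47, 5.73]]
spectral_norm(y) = 8.15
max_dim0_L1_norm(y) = 12.92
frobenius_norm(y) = 9.50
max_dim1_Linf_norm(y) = 5.73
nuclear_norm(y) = 13.03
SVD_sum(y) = [[2.27, -3.10], [1.57, -2.14], [-0.24, 0.33], [-3.94, 5.38]] + [[0.54, 0.40], [0.99, 0.72], [3.73, 2.74], [0.47, 0.35]]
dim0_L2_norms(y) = [6.22, 7.18]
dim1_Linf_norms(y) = [2.81, 2.56, 3.49, 5.73]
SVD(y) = [[0.47, 0.14],  [0.33, 0.25],  [-0.05, 0.95],  [-0.82, 0.12]] @ diag([8.15495395221055, 4.871511678865767]) @ [[0.59, -0.81], [0.81, 0.59]]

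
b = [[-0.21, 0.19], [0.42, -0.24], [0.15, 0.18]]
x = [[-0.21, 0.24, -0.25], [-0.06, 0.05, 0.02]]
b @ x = [[0.03, -0.04, 0.06], [-0.07, 0.09, -0.11], [-0.04, 0.04, -0.03]]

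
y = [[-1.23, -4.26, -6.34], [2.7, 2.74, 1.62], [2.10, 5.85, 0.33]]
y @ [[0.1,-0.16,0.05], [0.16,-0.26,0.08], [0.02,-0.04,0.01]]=[[-0.93, 1.56, -0.47],[0.74, -1.21, 0.37],[1.15, -1.87, 0.58]]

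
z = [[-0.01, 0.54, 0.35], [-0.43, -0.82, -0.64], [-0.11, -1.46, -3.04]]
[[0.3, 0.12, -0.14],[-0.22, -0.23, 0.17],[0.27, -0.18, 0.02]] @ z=[[-0.04,0.27,0.45], [0.08,-0.18,-0.45], [0.07,0.26,0.15]]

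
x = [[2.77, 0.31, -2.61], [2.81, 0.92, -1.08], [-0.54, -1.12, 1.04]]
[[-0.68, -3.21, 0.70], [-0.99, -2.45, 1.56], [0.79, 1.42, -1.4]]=x @ [[-0.14,-0.48,0.18], [-0.60,-0.41,1.23], [0.04,0.67,0.07]]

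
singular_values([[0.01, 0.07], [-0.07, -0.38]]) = [0.39, 0.0]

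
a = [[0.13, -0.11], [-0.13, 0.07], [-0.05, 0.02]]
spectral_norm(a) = 0.23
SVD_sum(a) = [[0.14, -0.1],[-0.12, 0.08],[-0.04, 0.03]] + [[-0.01, -0.01],  [-0.01, -0.01],  [-0.01, -0.01]]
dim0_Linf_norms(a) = [0.13, 0.11]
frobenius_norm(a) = 0.23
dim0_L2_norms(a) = [0.19, 0.13]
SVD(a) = [[-0.74, -0.66],[0.64, -0.60],[0.23, -0.45]] @ diag([0.23025215798369814, 0.026152318135303505]) @ [[-0.82, 0.57], [0.57, 0.82]]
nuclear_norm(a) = 0.26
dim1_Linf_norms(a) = [0.13, 0.13, 0.05]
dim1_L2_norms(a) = [0.17, 0.15, 0.05]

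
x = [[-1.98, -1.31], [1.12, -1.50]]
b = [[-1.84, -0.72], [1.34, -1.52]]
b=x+[[0.14, 0.59], [0.22, -0.02]]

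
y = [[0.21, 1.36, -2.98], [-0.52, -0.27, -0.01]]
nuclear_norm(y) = 3.85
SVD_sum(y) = [[0.23, 1.37, -2.97],[-0.01, -0.06, 0.13]] + [[-0.02, -0.01, -0.01], [-0.51, -0.21, -0.14]]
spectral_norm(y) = 3.29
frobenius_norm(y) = 3.33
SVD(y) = [[-1.00, 0.04], [0.04, 1.0]] @ diag([3.2852985653267925, 0.5694851505190619]) @ [[-0.07, -0.42, 0.91], [-0.90, -0.37, -0.24]]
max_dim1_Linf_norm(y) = 2.98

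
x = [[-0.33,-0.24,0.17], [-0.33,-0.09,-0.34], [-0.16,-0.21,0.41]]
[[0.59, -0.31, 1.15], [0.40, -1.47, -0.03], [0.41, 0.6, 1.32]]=x @ [[-2.09, 1.27, -2.2], [0.87, 1.44, -0.16], [0.62, 2.70, 2.27]]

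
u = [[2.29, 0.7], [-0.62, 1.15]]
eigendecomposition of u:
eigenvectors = [[0.73+0.00j,(0.73-0j)], [-0.59+0.34j,(-0.59-0.34j)]]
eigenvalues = [(1.72+0.33j), (1.72-0.33j)]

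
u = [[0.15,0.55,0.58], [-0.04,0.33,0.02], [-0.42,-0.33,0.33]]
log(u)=[[-0.78, 1.72, 1.24],[-0.07, -1.02, 0.10],[-0.96, 0.06, -0.42]]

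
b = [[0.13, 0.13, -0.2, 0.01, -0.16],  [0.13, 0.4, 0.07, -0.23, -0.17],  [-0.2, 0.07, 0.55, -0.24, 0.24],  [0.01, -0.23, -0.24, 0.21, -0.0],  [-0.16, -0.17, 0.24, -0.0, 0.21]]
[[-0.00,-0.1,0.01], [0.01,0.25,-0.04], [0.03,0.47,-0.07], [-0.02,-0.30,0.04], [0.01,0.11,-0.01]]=b @[[-0.07, 0.54, -0.0], [0.11, -0.40, -0.04], [-0.02, 0.89, -0.07], [0.02, -0.89, 0.08], [0.09, -0.40, -0.02]]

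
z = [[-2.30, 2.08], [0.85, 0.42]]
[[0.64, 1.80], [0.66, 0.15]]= z @ [[0.4, -0.16], [0.75, 0.69]]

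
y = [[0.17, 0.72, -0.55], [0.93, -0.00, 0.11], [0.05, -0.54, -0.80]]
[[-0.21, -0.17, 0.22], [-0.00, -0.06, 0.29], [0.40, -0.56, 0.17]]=y@[[0.02, -0.13, 0.34], [-0.45, 0.21, 0.05], [-0.20, 0.55, -0.23]]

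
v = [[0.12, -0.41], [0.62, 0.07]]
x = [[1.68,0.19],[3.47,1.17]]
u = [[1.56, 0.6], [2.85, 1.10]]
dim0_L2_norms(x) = [3.86, 1.19]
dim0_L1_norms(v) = [0.74, 0.48]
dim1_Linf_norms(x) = [1.68, 3.47]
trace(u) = 2.66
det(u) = 0.01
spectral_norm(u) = 3.48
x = v + u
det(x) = 1.31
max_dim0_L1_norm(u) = 4.41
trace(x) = 2.85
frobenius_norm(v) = 0.76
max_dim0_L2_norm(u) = 3.25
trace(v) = 0.19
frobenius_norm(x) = 4.03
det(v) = 0.26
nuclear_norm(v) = 1.05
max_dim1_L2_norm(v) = 0.62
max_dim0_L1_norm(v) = 0.74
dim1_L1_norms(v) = [0.53, 0.69]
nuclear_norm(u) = 3.48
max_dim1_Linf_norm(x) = 3.47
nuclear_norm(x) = 4.35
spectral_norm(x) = 4.02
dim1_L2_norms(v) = [0.43, 0.62]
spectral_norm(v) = 0.63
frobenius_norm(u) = 3.48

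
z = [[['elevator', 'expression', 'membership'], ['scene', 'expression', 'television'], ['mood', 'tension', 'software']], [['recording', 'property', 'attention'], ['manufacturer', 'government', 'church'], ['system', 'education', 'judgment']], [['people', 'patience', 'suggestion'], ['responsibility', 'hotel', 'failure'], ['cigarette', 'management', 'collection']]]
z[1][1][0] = 'manufacturer'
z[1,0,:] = ['recording', 'property', 'attention']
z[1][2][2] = 'judgment'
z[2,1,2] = 'failure'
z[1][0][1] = 'property'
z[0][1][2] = 'television'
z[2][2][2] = 'collection'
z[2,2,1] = 'management'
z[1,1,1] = 'government'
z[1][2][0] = 'system'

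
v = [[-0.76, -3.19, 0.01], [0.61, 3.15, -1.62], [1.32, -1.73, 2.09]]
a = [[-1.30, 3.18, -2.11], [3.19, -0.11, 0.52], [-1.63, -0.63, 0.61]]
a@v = [[0.14, 17.81, -9.57],[-1.81, -11.42, 1.3],[1.66, 2.16, 2.28]]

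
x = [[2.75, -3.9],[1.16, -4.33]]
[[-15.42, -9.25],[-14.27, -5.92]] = x @ [[-1.51,-2.3],[2.89,0.75]]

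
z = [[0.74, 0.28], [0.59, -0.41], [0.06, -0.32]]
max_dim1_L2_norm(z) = 0.79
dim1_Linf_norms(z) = [0.74, 0.59, 0.32]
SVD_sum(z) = [[0.71, -0.07], [0.62, -0.06], [0.09, -0.01]] + [[0.03,0.35], [-0.03,-0.35], [-0.03,-0.31]]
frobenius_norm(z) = 1.12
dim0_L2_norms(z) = [0.95, 0.59]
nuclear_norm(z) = 1.54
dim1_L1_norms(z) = [1.02, 1.0, 0.38]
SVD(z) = [[-0.75, 0.6], [-0.66, -0.60], [-0.10, -0.53]] @ diag([0.9510671320615441, 0.5862348593458336]) @ [[-1.0, 0.10],[0.1, 1.0]]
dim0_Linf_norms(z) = [0.74, 0.41]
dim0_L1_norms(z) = [1.39, 1.01]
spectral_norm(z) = 0.95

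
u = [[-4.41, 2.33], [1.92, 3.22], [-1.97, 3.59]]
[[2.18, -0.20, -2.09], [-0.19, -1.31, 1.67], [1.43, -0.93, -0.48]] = u@[[-0.40, -0.13, 0.57], [0.18, -0.33, 0.18]]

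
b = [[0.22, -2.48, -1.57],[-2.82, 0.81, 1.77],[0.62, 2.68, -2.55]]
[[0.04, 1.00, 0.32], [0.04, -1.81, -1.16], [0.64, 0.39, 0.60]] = b @ [[-0.10,0.42,0.31], [0.09,-0.20,0.00], [-0.18,-0.26,-0.16]]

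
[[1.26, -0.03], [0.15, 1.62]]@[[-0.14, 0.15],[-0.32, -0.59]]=[[-0.17, 0.21],[-0.54, -0.93]]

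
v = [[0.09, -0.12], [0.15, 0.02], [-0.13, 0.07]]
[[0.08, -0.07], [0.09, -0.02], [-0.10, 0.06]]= v@[[0.63, -0.21], [-0.21, 0.46]]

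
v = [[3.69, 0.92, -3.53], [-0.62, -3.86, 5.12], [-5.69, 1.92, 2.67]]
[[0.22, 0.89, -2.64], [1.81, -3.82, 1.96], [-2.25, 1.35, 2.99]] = v@[[0.06, -0.30, -0.47],[-0.73, 0.44, -0.14],[-0.19, -0.45, 0.22]]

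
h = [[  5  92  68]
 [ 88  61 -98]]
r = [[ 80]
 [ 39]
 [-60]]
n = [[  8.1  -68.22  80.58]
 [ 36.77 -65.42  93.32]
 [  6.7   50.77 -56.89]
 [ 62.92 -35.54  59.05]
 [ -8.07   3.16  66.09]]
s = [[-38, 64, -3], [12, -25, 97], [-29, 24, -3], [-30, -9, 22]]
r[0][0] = 80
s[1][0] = 12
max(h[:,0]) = 88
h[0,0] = 5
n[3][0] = 62.92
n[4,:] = [-8.07, 3.16, 66.09]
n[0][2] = 80.58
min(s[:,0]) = -38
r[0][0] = 80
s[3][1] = -9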